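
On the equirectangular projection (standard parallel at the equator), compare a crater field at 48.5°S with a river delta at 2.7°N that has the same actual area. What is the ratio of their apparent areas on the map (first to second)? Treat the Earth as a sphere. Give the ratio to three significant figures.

Plate carrée maps x = Rλ, y = Rφ. The meridian scale is h = 1 and the parallel scale is k = 1/cos φ = sec φ.
Areal scale at 48.5°: h·k = 1.000 × 1.509 = 1.509.
Areal scale at 2.7°: h·k = 1.000 × 1.001 = 1.001.
Ratio = 1.509/1.001 ≈ 1.51.

1.51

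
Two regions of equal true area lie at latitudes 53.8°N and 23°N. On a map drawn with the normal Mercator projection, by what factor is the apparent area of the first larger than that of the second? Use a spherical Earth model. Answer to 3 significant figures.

Mercator is conformal with k = sec φ, so areal scale = k² = sec²φ.
At 53.8°: sec²(53.8°) = 1/0.5906² = 2.867.
At 23°: sec²(23°) = 1/0.9205² = 1.180.
Ratio = 2.867/1.180 = cos²(23°)/cos²(53.8°) ≈ 2.43.

2.43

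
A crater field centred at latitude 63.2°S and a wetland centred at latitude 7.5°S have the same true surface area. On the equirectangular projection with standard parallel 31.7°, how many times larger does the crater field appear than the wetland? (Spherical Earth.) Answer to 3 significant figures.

With standard parallel φ₀ = 31.7°, the equirectangular projection gives x = Rλ cos φ₀, y = Rφ, so h = 1 and k = cos 31.7° / cos φ.
Areal scale at 63.2°: h·k = 1.000 × 1.887 = 1.887.
Areal scale at 7.5°: h·k = 1.000 × 0.8582 = 0.8582.
Ratio = 1.887/0.8582 ≈ 2.20.

2.20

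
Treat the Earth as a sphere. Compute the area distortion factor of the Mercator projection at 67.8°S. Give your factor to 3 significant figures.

The Mercator projection is conformal; its linear scale factor is the same in every direction and equals sec φ = 1/cos φ.
Areal scale = k² = sec²φ = 1/cos²(67.8°) = 1/0.3778² = 7.005.

7.00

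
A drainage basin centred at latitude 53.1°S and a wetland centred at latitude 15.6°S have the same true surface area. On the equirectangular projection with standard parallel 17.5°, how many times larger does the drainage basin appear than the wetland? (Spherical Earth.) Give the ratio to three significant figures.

1.60

With standard parallel φ₀ = 17.5°, the equirectangular projection gives x = Rλ cos φ₀, y = Rφ, so h = 1 and k = cos 17.5° / cos φ.
Areal scale at 53.1°: h·k = 1.000 × 1.588 = 1.588.
Areal scale at 15.6°: h·k = 1.000 × 0.9902 = 0.9902.
Ratio = 1.588/0.9902 ≈ 1.60.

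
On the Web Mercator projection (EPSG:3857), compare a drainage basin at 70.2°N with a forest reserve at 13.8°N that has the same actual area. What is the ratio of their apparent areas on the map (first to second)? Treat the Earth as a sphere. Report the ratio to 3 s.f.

On Mercator, area is exaggerated by sec²φ = 1/cos²φ.
At 70.2°: sec²(70.2°) = 1/0.3387² = 8.715.
At 13.8°: sec²(13.8°) = 1/0.9711² = 1.060.
Ratio = 8.715/1.060 = cos²(13.8°)/cos²(70.2°) ≈ 8.22.

8.22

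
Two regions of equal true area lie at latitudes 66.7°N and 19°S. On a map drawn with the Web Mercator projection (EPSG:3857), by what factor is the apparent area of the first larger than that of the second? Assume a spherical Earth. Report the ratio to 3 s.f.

On Mercator, area is exaggerated by sec²φ = 1/cos²φ.
At 66.7°: sec²(66.7°) = 1/0.3955² = 6.392.
At 19°: sec²(19°) = 1/0.9455² = 1.119.
Ratio = 6.392/1.119 = cos²(19°)/cos²(66.7°) ≈ 5.71.

5.71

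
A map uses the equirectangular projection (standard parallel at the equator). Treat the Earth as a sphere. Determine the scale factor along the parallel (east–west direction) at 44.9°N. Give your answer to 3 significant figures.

1.41

Plate carrée maps x = Rλ, y = Rφ. The meridian scale is h = 1 and the parallel scale is k = 1/cos φ = sec φ.
k = 1/cos 44.9° = 1/0.7083 = 1.412.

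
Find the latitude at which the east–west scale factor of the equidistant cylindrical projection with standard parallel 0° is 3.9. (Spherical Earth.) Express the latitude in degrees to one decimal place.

Plate carrée: h = 1, k = sec φ along parallels.
sec φ = 3.9  ⇒  cos φ = 0.2564  ⇒  φ ≈ 75.1°.

75.1°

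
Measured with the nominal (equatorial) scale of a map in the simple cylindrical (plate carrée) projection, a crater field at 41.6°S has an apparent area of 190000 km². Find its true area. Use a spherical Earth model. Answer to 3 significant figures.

For the equirectangular projection with φ₀ = 0 (plate carrée), h = 1 along meridians and k = sec φ along parallels.
Areal scale = h·k = 1 × sec φ; at 41.6°, h = 1.000, k = 1.337, so h·k = 1.337.
True area = apparent / (areal scale) = 190000 / 1.337 ≈ 142000 km².

142000 km²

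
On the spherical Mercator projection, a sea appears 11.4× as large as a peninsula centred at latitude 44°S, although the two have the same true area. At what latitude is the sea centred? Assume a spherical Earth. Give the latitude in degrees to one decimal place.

For equal true areas on Mercator, apparent areas scale as sec²φ, so the ratio is cos²φ₂ / cos²φ₁.
cos²φ₂ / cos²φ₁ = 11.4  ⇒  cos φ₁ = cos 44° / √11.4 = 0.7193/3.376 = 0.2131.
φ₁ = arccos(0.2131) ≈ 77.7°.

77.7°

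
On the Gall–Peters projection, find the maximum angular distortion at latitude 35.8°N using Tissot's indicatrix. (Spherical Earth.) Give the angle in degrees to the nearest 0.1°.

The Gall–Peters projection is cylindrical equal-area with φ₀ = 45°. For cylindrical equal-area with standard parallel φ₀, h = cos φ / cos φ₀ and k = cos φ₀ / cos φ, so h·k = 1.
At 35.8°: h = 1.147, k = 0.8718; principal scales a = 1.147, b = 0.8718.
sin(ω/2) = (a − b)/(a + b) = 0.2752/2.019 = 0.1363, so ω = 2 arcsin(0.1363) ≈ 15.7°.

15.7°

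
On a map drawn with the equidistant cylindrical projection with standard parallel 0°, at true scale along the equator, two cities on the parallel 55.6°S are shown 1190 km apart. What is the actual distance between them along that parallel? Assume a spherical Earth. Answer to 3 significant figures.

In the plate carrée (x = Rλ, y = Rφ), meridians are true-scale (h = 1) and parallels are stretched by k = sec φ.
Along the parallel at 55.6°, map distances are exaggerated by k = sec 55.6° = 1.770.
True distance = 1190 / 1.770 = 1190 × cos 55.6° ≈ 672 km.

672 km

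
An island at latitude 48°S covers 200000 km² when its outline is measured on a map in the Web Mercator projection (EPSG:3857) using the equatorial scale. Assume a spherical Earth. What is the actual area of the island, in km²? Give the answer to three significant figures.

89500 km²

For Mercator, h = k = sec φ (a conformal cylindrical projection has a single point scale, 1/cos φ).
Areal scale = k² = sec²φ = 1/cos²(48°) = 1/0.6691² = 2.233.
True area = apparent / (areal scale) = 200000 / 2.233 ≈ 89500 km².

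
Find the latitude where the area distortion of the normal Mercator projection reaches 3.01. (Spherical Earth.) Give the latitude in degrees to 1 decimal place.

Mercator areal scale is sec²φ.
sec²φ = 3.01  ⇒  cos²φ = 0.3322  ⇒  cos φ = 0.5764.
φ = arccos(0.5764) ≈ 54.8°.

54.8°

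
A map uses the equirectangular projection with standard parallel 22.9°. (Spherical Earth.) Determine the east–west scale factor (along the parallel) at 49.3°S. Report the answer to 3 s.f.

1.41

With standard parallel φ₀ = 22.9°, the equirectangular projection gives x = Rλ cos φ₀, y = Rφ, so h = 1 and k = cos 22.9° / cos φ.
k = cos 22.9° / cos 49.3° = 0.9212/0.6521 = 1.413.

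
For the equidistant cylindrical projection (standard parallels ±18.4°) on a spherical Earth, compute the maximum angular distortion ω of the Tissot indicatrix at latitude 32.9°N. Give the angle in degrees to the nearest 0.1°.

The equidistant cylindrical projection with φ₀ = 18.4° has h = 1 (meridians true) and k = cos φ₀ / cos φ along parallels.
At 32.9°: h = 1.000, k = 1.130; principal scales a = 1.130, b = 1.000.
sin(ω/2) = (a − b)/(a + b) = 0.1301/2.130 = 0.06109, so ω = 2 arcsin(0.06109) ≈ 7.0°.

7.0°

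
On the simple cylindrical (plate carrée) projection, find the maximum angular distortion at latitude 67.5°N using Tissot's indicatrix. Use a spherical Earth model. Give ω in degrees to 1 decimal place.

For the equirectangular projection with φ₀ = 0 (plate carrée), h = 1 along meridians and k = sec φ along parallels.
At 67.5°: h = 1.000, k = 2.613; principal scales a = 2.613, b = 1.000.
sin(ω/2) = (a − b)/(a + b) = 1.613/3.613 = 0.4465, so ω = 2 arcsin(0.4465) ≈ 53.0°.

53.0°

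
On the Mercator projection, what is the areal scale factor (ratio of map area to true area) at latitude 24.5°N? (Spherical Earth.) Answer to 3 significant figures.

For Mercator, h = k = sec φ (a conformal cylindrical projection has a single point scale, 1/cos φ).
Areal scale = k² = sec²φ = 1/cos²(24.5°) = 1/0.9100² = 1.208.

1.21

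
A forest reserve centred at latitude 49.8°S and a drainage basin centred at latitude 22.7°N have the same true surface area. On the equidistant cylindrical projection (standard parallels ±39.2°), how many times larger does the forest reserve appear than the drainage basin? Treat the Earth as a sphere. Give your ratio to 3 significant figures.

1.43

In the equirectangular projection with standard parallel φ₀ = 39.2° (x = Rλ cos φ₀, y = Rφ), meridians are true-scale (h = 1) and the parallel scale is k = cos φ₀ / cos φ.
Areal scale at 49.8°: h·k = 1.000 × 1.201 = 1.201.
Areal scale at 22.7°: h·k = 1.000 × 0.8400 = 0.8400.
Ratio = 1.201/0.8400 ≈ 1.43.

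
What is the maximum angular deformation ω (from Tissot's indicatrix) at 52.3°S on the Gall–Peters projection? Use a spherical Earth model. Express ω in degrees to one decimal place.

The Gall–Peters projection is cylindrical equal-area with φ₀ = 45°. A cylindrical equal-area projection with standard parallel φ₀ has meridian scale h = cos φ / cos φ₀ and parallel scale k = cos φ₀ / cos φ (so areas are preserved, h·k = 1).
At 52.3°: h = 0.8648, k = 1.156; principal scales a = 1.156, b = 0.8648.
sin(ω/2) = (a − b)/(a + b) = 0.2915/2.021 = 0.1442, so ω = 2 arcsin(0.1442) ≈ 16.6°.

16.6°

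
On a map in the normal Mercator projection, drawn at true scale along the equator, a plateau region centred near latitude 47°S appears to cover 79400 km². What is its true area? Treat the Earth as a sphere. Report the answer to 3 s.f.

For Mercator, h = k = sec φ (a conformal cylindrical projection has a single point scale, 1/cos φ).
Areal scale = k² = sec²φ = 1/cos²(47°) = 1/0.6820² = 2.150.
True area = apparent / (areal scale) = 79400 / 2.150 ≈ 36900 km².

36900 km²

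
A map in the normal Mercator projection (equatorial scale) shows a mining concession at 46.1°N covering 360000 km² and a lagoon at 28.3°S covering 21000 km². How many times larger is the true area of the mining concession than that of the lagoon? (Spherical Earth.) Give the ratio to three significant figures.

10.6

On Mercator the areal scale is sec²φ, so true area = apparent × cos²φ.
True area of mining concession: 360000 × cos²(46.1°) = 360000 × 0.4808 = 173100 km².
True area of lagoon: 21000 × cos²(28.3°) = 21000 × 0.7752 = 16280 km².
Ratio = 173100 / 16280 ≈ 10.6.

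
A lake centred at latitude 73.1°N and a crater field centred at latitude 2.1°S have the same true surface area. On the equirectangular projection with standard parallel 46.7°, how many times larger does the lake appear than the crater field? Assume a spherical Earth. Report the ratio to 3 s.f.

The equidistant cylindrical projection with φ₀ = 46.7° has h = 1 (meridians true) and k = cos φ₀ / cos φ along parallels.
Areal scale at 73.1°: h·k = 1.000 × 2.359 = 2.359.
Areal scale at 2.1°: h·k = 1.000 × 0.6863 = 0.6863.
Ratio = 2.359/0.6863 ≈ 3.44.

3.44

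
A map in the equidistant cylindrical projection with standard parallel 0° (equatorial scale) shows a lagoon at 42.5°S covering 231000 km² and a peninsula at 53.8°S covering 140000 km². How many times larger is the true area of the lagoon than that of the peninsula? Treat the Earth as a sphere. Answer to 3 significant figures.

Plate carrée has h = 1 and k = sec φ, giving areal scale sec φ; true area = (apparent area) · cos φ.
True area of lagoon: 231000 × cos(42.5°) = 231000 × 0.7373 = 170300 km².
True area of peninsula: 140000 × cos(53.8°) = 140000 × 0.5906 = 82680 km².
Ratio = 170300 / 82680 ≈ 2.06.

2.06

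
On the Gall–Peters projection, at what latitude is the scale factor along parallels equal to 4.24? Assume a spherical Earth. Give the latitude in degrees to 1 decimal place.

Gall–Peters is a cylindrical equal-area projection with standard parallels at ±45°. Cylindrical equal-area (φ₀ = 45°): h = cos φ / cos 45° along meridians, k = cos 45° / cos φ along parallels; h·k = 1.
k = cos φ₀ / cos φ = 4.24  ⇒  cos φ = cos 45° / 4.24 = 0.1668.
φ = arccos(0.1668) ≈ 80.4°.

80.4°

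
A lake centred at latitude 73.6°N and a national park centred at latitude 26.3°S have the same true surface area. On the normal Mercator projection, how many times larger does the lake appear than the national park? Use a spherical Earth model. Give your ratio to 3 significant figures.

On Mercator, area is exaggerated by sec²φ = 1/cos²φ.
At 73.6°: sec²(73.6°) = 1/0.2823² = 12.54.
At 26.3°: sec²(26.3°) = 1/0.8965² = 1.244.
Ratio = 12.54/1.244 = cos²(26.3°)/cos²(73.6°) ≈ 10.1.

10.1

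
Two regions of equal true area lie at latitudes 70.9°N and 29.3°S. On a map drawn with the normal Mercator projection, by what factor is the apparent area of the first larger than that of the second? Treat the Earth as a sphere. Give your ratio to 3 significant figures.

7.10

Mercator areal scale is sec²φ.
At 70.9°: sec²(70.9°) = 1/0.3272² = 9.340.
At 29.3°: sec²(29.3°) = 1/0.8721² = 1.315.
Ratio = 9.340/1.315 = cos²(29.3°)/cos²(70.9°) ≈ 7.10.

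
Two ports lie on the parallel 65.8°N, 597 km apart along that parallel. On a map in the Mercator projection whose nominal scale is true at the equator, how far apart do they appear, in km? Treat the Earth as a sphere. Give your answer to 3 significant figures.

Mercator is conformal, so the point scale is isotropic: h = k = sec φ = 1/cos φ.
Along the parallel, k = sec 65.8° = 1/0.4099 = 2.439.
Map distance = 597 × 2.439 ≈ 1460 km.

1460 km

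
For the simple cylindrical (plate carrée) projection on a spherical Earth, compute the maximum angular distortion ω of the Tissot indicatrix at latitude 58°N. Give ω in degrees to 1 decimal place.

Plate carrée maps x = Rλ, y = Rφ. The meridian scale is h = 1 and the parallel scale is k = 1/cos φ = sec φ.
At 58°: h = 1.000, k = 1.887; principal scales a = 1.887, b = 1.000.
sin(ω/2) = (a − b)/(a + b) = 0.8871/2.887 = 0.3073, so ω = 2 arcsin(0.3073) ≈ 35.8°.

35.8°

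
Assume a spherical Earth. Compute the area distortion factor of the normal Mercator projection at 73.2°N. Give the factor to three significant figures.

12.0

For Mercator, h = k = sec φ (a conformal cylindrical projection has a single point scale, 1/cos φ).
Areal scale = k² = sec²φ = 1/cos²(73.2°) = 1/0.2890² = 11.97.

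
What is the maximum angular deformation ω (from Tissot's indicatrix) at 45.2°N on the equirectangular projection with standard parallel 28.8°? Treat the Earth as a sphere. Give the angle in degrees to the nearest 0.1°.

In the equirectangular projection with standard parallel φ₀ = 28.8° (x = Rλ cos φ₀, y = Rφ), meridians are true-scale (h = 1) and the parallel scale is k = cos φ₀ / cos φ.
At 45.2°: h = 1.000, k = 1.244; principal scales a = 1.244, b = 1.000.
sin(ω/2) = (a − b)/(a + b) = 0.2436/2.244 = 0.1086, so ω = 2 arcsin(0.1086) ≈ 12.5°.

12.5°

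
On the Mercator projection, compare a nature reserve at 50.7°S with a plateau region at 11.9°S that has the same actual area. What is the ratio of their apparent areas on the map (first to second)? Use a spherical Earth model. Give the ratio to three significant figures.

Mercator is conformal with k = sec φ, so areal scale = k² = sec²φ.
At 50.7°: sec²(50.7°) = 1/0.6334² = 2.493.
At 11.9°: sec²(11.9°) = 1/0.9785² = 1.044.
Ratio = 2.493/1.044 = cos²(11.9°)/cos²(50.7°) ≈ 2.39.

2.39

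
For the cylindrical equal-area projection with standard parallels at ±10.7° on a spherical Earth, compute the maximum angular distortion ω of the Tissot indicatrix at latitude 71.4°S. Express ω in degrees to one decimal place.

108.1°

A cylindrical equal-area projection with standard parallel φ₀ has meridian scale h = cos φ / cos φ₀ and parallel scale k = cos φ₀ / cos φ (so areas are preserved, h·k = 1).
At 71.4°: h = 0.3246, k = 3.081; principal scales a = 3.081, b = 0.3246.
sin(ω/2) = (a − b)/(a + b) = 2.756/3.405 = 0.8094, so ω = 2 arcsin(0.8094) ≈ 108.1°.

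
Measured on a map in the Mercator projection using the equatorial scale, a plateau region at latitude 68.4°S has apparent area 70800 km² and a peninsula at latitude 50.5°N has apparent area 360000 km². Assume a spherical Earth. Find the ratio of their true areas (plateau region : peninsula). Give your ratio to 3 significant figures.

0.0659

Since Mercator area scale is 1/cos²φ, the true area equals the apparent area multiplied by cos²φ.
True area of plateau region: 70800 × cos²(68.4°) = 70800 × 0.1355 = 9595 km².
True area of peninsula: 360000 × cos²(50.5°) = 360000 × 0.4046 = 145700 km².
Ratio = 9595 / 145700 ≈ 0.0659.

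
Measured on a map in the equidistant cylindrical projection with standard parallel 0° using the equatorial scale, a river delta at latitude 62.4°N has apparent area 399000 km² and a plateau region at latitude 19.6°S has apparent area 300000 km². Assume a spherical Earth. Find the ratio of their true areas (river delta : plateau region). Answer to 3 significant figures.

On the plate carrée, areal scale = h·k = 1 × sec φ, so true area = apparent × cos φ.
True area of river delta: 399000 × cos(62.4°) = 399000 × 0.4633 = 184900 km².
True area of plateau region: 300000 × cos(19.6°) = 300000 × 0.9421 = 282600 km².
Ratio = 184900 / 282600 ≈ 0.654.

0.654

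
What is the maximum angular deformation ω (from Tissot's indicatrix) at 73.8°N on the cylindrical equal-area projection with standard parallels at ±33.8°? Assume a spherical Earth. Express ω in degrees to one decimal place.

A cylindrical equal-area projection with standard parallel φ₀ has meridian scale h = cos φ / cos φ₀ and parallel scale k = cos φ₀ / cos φ (so areas are preserved, h·k = 1).
At 73.8°: h = 0.3357, k = 2.979; principal scales a = 2.979, b = 0.3357.
sin(ω/2) = (a − b)/(a + b) = 2.643/3.314 = 0.7974, so ω = 2 arcsin(0.7974) ≈ 105.8°.

105.8°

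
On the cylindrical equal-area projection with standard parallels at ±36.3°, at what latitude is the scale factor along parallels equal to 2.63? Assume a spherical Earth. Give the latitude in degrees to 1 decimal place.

72.2°

Cylindrical equal-area (φ₀ = 36.3°): h = cos φ / cos 36.3° along meridians, k = cos 36.3° / cos φ along parallels; h·k = 1.
k = cos φ₀ / cos φ = 2.63  ⇒  cos φ = cos 36.3° / 2.63 = 0.3064.
φ = arccos(0.3064) ≈ 72.2°.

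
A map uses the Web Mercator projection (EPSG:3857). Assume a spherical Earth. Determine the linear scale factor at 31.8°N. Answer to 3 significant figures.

The Mercator projection is conformal; its linear scale factor is the same in every direction and equals sec φ = 1/cos φ.
k = 1/cos 31.8° = 1/0.8499 = 1.177.

1.18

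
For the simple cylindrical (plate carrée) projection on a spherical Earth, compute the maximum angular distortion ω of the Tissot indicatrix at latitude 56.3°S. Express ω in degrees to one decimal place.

33.3°

In the plate carrée (x = Rλ, y = Rφ), meridians are true-scale (h = 1) and parallels are stretched by k = sec φ.
At 56.3°: h = 1.000, k = 1.802; principal scales a = 1.802, b = 1.000.
sin(ω/2) = (a − b)/(a + b) = 0.8023/2.802 = 0.2863, so ω = 2 arcsin(0.2863) ≈ 33.3°.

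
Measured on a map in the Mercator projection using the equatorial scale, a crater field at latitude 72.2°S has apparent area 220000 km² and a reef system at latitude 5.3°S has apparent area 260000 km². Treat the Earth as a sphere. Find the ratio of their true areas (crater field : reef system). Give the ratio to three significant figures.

0.0798

Mercator's areal exaggeration is sec²φ; hence true area = (apparent area) · cos²φ.
True area of crater field: 220000 × cos²(72.2°) = 220000 × 0.09345 = 20560 km².
True area of reef system: 260000 × cos²(5.3°) = 260000 × 0.9915 = 257800 km².
Ratio = 20560 / 257800 ≈ 0.0798.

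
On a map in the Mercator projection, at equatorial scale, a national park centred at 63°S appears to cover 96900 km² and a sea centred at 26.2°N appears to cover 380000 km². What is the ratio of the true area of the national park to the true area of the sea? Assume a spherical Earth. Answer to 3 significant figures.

0.0653

Mercator's areal exaggeration is sec²φ; hence true area = (apparent area) · cos²φ.
True area of national park: 96900 × cos²(63°) = 96900 × 0.2061 = 19970 km².
True area of sea: 380000 × cos²(26.2°) = 380000 × 0.8051 = 305900 km².
Ratio = 19970 / 305900 ≈ 0.0653.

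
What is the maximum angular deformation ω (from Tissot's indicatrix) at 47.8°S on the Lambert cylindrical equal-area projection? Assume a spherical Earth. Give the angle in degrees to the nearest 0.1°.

The Lambert cylindrical equal-area projection is the cylindrical equal-area projection with its standard parallel at the equator (φ₀ = 0). A cylindrical equal-area projection with standard parallel φ₀ has meridian scale h = cos φ / cos φ₀ and parallel scale k = cos φ₀ / cos φ (so areas are preserved, h·k = 1).
At 47.8°: h = 0.6717, k = 1.489; principal scales a = 1.489, b = 0.6717.
sin(ω/2) = (a − b)/(a + b) = 0.8170/2.160 = 0.3782, so ω = 2 arcsin(0.3782) ≈ 44.4°.

44.4°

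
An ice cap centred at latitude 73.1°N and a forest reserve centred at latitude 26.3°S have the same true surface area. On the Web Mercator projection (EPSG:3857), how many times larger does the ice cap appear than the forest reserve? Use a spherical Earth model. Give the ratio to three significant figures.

9.51

On Mercator, area is exaggerated by sec²φ = 1/cos²φ.
At 73.1°: sec²(73.1°) = 1/0.2907² = 11.83.
At 26.3°: sec²(26.3°) = 1/0.8965² = 1.244.
Ratio = 11.83/1.244 = cos²(26.3°)/cos²(73.1°) ≈ 9.51.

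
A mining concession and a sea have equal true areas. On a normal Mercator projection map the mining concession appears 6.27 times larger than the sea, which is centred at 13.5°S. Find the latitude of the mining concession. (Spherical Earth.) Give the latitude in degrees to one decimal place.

Mercator areal scale is sec²φ, so apparent-area ratio = sec²φ₁ / sec²φ₂ = cos²φ₂ / cos²φ₁.
cos²φ₂ / cos²φ₁ = 6.27  ⇒  cos φ₁ = cos 13.5° / √6.27 = 0.9724/2.504 = 0.3883.
φ₁ = arccos(0.3883) ≈ 67.1°.

67.1°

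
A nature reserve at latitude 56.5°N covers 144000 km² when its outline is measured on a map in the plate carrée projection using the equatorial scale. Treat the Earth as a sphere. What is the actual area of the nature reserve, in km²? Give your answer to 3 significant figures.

In the plate carrée (x = Rλ, y = Rφ), meridians are true-scale (h = 1) and parallels are stretched by k = sec φ.
Areal scale = h·k = 1 × sec φ; at 56.5°, h = 1.000, k = 1.812, so h·k = 1.812.
True area = apparent / (areal scale) = 144000 / 1.812 ≈ 79500 km².

79500 km²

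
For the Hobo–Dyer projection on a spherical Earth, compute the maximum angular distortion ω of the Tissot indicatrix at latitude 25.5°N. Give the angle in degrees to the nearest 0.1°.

The Hobo–Dyer projection is cylindrical equal-area with φ₀ = 37.5°. For cylindrical equal-area with standard parallel φ₀, h = cos φ / cos φ₀ and k = cos φ₀ / cos φ, so h·k = 1.
At 25.5°: h = 1.138, k = 0.8790; principal scales a = 1.138, b = 0.8790.
sin(ω/2) = (a − b)/(a + b) = 0.2587/2.017 = 0.1283, so ω = 2 arcsin(0.1283) ≈ 14.7°.

14.7°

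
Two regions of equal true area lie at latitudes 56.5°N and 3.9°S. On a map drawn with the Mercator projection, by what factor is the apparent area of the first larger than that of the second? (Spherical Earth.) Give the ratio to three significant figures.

3.27

Mercator areal scale is sec²φ.
At 56.5°: sec²(56.5°) = 1/0.5519² = 3.283.
At 3.9°: sec²(3.9°) = 1/0.9977² = 1.005.
Ratio = 3.283/1.005 = cos²(3.9°)/cos²(56.5°) ≈ 3.27.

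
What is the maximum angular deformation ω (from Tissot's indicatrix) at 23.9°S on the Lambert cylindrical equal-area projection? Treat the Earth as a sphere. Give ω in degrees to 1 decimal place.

10.3°

The Lambert cylindrical equal-area projection is the cylindrical equal-area projection with its standard parallel at the equator (φ₀ = 0). A cylindrical equal-area projection with standard parallel φ₀ has meridian scale h = cos φ / cos φ₀ and parallel scale k = cos φ₀ / cos φ (so areas are preserved, h·k = 1).
At 23.9°: h = 0.9143, k = 1.094; principal scales a = 1.094, b = 0.9143.
sin(ω/2) = (a − b)/(a + b) = 0.1795/2.008 = 0.08941, so ω = 2 arcsin(0.08941) ≈ 10.3°.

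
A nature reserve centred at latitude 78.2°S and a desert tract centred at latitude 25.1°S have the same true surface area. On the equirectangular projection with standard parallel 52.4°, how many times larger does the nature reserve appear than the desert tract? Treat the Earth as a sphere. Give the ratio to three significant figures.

4.43

The equidistant cylindrical projection with φ₀ = 52.4° has h = 1 (meridians true) and k = cos φ₀ / cos φ along parallels.
Areal scale at 78.2°: h·k = 1.000 × 2.984 = 2.984.
Areal scale at 25.1°: h·k = 1.000 × 0.6738 = 0.6738.
Ratio = 2.984/0.6738 ≈ 4.43.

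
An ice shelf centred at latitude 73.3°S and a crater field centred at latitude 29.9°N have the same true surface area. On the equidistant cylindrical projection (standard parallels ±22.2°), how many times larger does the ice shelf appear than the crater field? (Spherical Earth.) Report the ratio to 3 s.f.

3.02

In the equirectangular projection with standard parallel φ₀ = 22.2° (x = Rλ cos φ₀, y = Rφ), meridians are true-scale (h = 1) and the parallel scale is k = cos φ₀ / cos φ.
Areal scale at 73.3°: h·k = 1.000 × 3.222 = 3.222.
Areal scale at 29.9°: h·k = 1.000 × 1.068 = 1.068.
Ratio = 3.222/1.068 ≈ 3.02.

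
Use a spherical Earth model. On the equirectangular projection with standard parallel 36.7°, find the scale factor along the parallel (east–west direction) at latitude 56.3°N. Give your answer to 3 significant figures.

1.45

The equidistant cylindrical projection with φ₀ = 36.7° has h = 1 (meridians true) and k = cos φ₀ / cos φ along parallels.
k = cos 36.7° / cos 56.3° = 0.8018/0.5548 = 1.445.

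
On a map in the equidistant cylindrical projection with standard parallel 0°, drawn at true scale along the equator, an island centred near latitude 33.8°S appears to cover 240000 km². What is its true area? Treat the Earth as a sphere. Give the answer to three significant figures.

For the equirectangular projection with φ₀ = 0 (plate carrée), h = 1 along meridians and k = sec φ along parallels.
Areal scale = h·k = 1 × sec φ; at 33.8°, h = 1.000, k = 1.203, so h·k = 1.203.
True area = apparent / (areal scale) = 240000 / 1.203 ≈ 199000 km².

199000 km²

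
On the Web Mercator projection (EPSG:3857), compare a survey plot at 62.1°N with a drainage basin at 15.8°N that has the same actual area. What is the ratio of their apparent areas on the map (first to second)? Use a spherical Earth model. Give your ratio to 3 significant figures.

4.23

On Mercator, area is exaggerated by sec²φ = 1/cos²φ.
At 62.1°: sec²(62.1°) = 1/0.4679² = 4.567.
At 15.8°: sec²(15.8°) = 1/0.9622² = 1.080.
Ratio = 4.567/1.080 = cos²(15.8°)/cos²(62.1°) ≈ 4.23.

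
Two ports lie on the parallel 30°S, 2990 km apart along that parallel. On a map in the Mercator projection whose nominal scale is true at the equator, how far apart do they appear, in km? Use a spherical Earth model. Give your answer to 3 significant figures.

The Mercator projection is conformal; its linear scale factor is the same in every direction and equals sec φ = 1/cos φ.
Along the parallel, k = sec 30° = 1/0.8660 = 1.155.
Map distance = 2990 × 1.155 ≈ 3450 km.

3450 km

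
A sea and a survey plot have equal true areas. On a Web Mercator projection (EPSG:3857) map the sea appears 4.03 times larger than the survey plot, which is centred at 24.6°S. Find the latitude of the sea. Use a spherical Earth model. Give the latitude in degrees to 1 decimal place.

On Mercator, (apparent₁)/(apparent₂) = sec²φ₁ / sec²φ₂ when true areas are equal.
cos²φ₂ / cos²φ₁ = 4.03  ⇒  cos φ₁ = cos 24.6° / √4.03 = 0.9092/2.007 = 0.4529.
φ₁ = arccos(0.4529) ≈ 63.1°.

63.1°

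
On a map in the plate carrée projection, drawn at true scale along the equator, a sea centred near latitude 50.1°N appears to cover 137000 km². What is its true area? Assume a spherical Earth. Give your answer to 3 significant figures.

For the equirectangular projection with φ₀ = 0 (plate carrée), h = 1 along meridians and k = sec φ along parallels.
Areal scale = h·k = 1 × sec φ; at 50.1°, h = 1.000, k = 1.559, so h·k = 1.559.
True area = apparent / (areal scale) = 137000 / 1.559 ≈ 87900 km².

87900 km²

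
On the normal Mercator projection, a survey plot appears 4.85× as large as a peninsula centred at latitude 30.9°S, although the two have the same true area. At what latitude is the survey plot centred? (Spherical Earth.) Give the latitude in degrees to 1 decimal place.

67.1°

Mercator areal scale is sec²φ, so apparent-area ratio = sec²φ₁ / sec²φ₂ = cos²φ₂ / cos²φ₁.
cos²φ₂ / cos²φ₁ = 4.85  ⇒  cos φ₁ = cos 30.9° / √4.85 = 0.8581/2.202 = 0.3896.
φ₁ = arccos(0.3896) ≈ 67.1°.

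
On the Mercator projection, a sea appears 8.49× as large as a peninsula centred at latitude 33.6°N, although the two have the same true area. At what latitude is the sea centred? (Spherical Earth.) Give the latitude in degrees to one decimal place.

73.4°

On Mercator, (apparent₁)/(apparent₂) = sec²φ₁ / sec²φ₂ when true areas are equal.
cos²φ₂ / cos²φ₁ = 8.49  ⇒  cos φ₁ = cos 33.6° / √8.49 = 0.8329/2.914 = 0.2859.
φ₁ = arccos(0.2859) ≈ 73.4°.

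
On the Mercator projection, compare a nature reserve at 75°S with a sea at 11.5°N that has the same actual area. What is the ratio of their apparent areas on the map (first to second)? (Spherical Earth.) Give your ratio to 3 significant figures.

14.3

On Mercator, area is exaggerated by sec²φ = 1/cos²φ.
At 75°: sec²(75°) = 1/0.2588² = 14.93.
At 11.5°: sec²(11.5°) = 1/0.9799² = 1.041.
Ratio = 14.93/1.041 = cos²(11.5°)/cos²(75°) ≈ 14.3.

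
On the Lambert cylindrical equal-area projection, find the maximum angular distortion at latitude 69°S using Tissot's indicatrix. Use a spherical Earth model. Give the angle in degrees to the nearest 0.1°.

101.1°

The Lambert cylindrical equal-area projection is the cylindrical equal-area projection with its standard parallel at the equator (φ₀ = 0). Cylindrical equal-area (φ₀ = 0°): h = cos φ / cos 0° along meridians, k = cos 0° / cos φ along parallels; h·k = 1.
At 69°: h = 0.3584, k = 2.790; principal scales a = 2.790, b = 0.3584.
sin(ω/2) = (a − b)/(a + b) = 2.432/3.149 = 0.7724, so ω = 2 arcsin(0.7724) ≈ 101.1°.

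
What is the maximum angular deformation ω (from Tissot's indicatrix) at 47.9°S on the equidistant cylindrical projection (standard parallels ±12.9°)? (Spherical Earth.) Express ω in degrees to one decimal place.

21.3°

The equidistant cylindrical projection with φ₀ = 12.9° has h = 1 (meridians true) and k = cos φ₀ / cos φ along parallels.
At 47.9°: h = 1.000, k = 1.454; principal scales a = 1.454, b = 1.000.
sin(ω/2) = (a − b)/(a + b) = 0.4539/2.454 = 0.1850, so ω = 2 arcsin(0.1850) ≈ 21.3°.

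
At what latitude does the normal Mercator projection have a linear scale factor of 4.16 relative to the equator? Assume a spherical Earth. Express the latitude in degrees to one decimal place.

Mercator scale is k = sec φ = 1/cos φ.
1/cos φ = 4.16  ⇒  cos φ = 0.2404  ⇒  φ = arccos(0.2404) ≈ 76.1°.

76.1°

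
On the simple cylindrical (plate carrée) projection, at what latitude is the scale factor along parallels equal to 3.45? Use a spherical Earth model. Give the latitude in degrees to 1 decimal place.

73.2°

Plate carrée: h = 1, k = sec φ along parallels.
sec φ = 3.45  ⇒  cos φ = 0.2899  ⇒  φ ≈ 73.2°.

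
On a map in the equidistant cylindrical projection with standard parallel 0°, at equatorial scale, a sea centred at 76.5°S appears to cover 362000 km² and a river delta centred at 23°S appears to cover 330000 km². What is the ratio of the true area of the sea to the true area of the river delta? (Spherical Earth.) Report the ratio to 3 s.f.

On the plate carrée, areal scale = h·k = 1 × sec φ, so true area = apparent × cos φ.
True area of sea: 362000 × cos(76.5°) = 362000 × 0.2334 = 84510 km².
True area of river delta: 330000 × cos(23°) = 330000 × 0.9205 = 303800 km².
Ratio = 84510 / 303800 ≈ 0.278.

0.278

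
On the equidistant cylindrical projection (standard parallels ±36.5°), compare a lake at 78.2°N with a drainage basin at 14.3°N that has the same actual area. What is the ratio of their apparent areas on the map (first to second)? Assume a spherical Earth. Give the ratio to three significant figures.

The equidistant cylindrical projection with φ₀ = 36.5° has h = 1 (meridians true) and k = cos φ₀ / cos φ along parallels.
Areal scale at 78.2°: h·k = 1.000 × 3.931 = 3.931.
Areal scale at 14.3°: h·k = 1.000 × 0.8296 = 0.8296.
Ratio = 3.931/0.8296 ≈ 4.74.

4.74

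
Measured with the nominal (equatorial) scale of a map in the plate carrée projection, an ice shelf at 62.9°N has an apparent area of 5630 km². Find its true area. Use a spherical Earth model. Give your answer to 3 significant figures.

2560 km²

Plate carrée maps x = Rλ, y = Rφ. The meridian scale is h = 1 and the parallel scale is k = 1/cos φ = sec φ.
Areal scale = h·k = 1 × sec φ; at 62.9°, h = 1.000, k = 2.195, so h·k = 2.195.
True area = apparent / (areal scale) = 5630 / 2.195 ≈ 2560 km².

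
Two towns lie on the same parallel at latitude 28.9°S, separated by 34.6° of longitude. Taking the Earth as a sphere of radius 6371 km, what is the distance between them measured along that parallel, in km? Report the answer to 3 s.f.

3370 km

Arc length along a parallel = R cos φ · Δλ (with Δλ in radians).
= 6371 × cos 28.9° × (34.6° × π/180) = 6371 × 0.8755 × 0.6039 ≈ 3370 km.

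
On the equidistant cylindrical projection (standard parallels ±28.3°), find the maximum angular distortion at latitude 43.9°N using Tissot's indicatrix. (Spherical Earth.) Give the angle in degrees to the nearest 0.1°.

11.5°

With standard parallel φ₀ = 28.3°, the equirectangular projection gives x = Rλ cos φ₀, y = Rφ, so h = 1 and k = cos 28.3° / cos φ.
At 43.9°: h = 1.000, k = 1.222; principal scales a = 1.222, b = 1.000.
sin(ω/2) = (a − b)/(a + b) = 0.2219/2.222 = 0.09989, so ω = 2 arcsin(0.09989) ≈ 11.5°.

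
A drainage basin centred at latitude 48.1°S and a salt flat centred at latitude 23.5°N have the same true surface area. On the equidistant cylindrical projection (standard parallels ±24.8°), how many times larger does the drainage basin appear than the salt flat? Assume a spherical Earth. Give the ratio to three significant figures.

1.37

With standard parallel φ₀ = 24.8°, the equirectangular projection gives x = Rλ cos φ₀, y = Rφ, so h = 1 and k = cos 24.8° / cos φ.
Areal scale at 48.1°: h·k = 1.000 × 1.359 = 1.359.
Areal scale at 23.5°: h·k = 1.000 × 0.9899 = 0.9899.
Ratio = 1.359/0.9899 ≈ 1.37.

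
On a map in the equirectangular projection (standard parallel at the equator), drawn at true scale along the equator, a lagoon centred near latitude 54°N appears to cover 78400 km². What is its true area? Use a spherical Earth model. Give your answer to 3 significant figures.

In the plate carrée (x = Rλ, y = Rφ), meridians are true-scale (h = 1) and parallels are stretched by k = sec φ.
Areal scale = h·k = 1 × sec φ; at 54°, h = 1.000, k = 1.701, so h·k = 1.701.
True area = apparent / (areal scale) = 78400 / 1.701 ≈ 46100 km².

46100 km²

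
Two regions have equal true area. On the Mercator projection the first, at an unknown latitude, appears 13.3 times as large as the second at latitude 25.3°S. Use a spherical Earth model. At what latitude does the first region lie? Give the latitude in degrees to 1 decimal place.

Mercator areal scale is sec²φ, so apparent-area ratio = sec²φ₁ / sec²φ₂ = cos²φ₂ / cos²φ₁.
cos²φ₂ / cos²φ₁ = 13.3  ⇒  cos φ₁ = cos 25.3° / √13.3 = 0.9041/3.647 = 0.2479.
φ₁ = arccos(0.2479) ≈ 75.6°.

75.6°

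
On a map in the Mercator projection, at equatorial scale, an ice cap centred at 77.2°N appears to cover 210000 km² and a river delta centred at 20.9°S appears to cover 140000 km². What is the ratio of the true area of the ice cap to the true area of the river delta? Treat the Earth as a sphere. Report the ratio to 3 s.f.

Mercator's areal exaggeration is sec²φ; hence true area = (apparent area) · cos²φ.
True area of ice cap: 210000 × cos²(77.2°) = 210000 × 0.04908 = 10310 km².
True area of river delta: 140000 × cos²(20.9°) = 140000 × 0.8727 = 122200 km².
Ratio = 10310 / 122200 ≈ 0.0844.

0.0844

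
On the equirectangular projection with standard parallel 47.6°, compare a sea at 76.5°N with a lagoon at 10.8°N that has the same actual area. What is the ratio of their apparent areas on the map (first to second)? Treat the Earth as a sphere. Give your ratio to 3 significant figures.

With standard parallel φ₀ = 47.6°, the equirectangular projection gives x = Rλ cos φ₀, y = Rφ, so h = 1 and k = cos 47.6° / cos φ.
Areal scale at 76.5°: h·k = 1.000 × 2.888 = 2.888.
Areal scale at 10.8°: h·k = 1.000 × 0.6865 = 0.6865.
Ratio = 2.888/0.6865 ≈ 4.21.

4.21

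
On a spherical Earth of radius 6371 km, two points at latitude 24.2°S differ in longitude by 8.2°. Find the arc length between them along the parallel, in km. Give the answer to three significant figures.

Arc length along a parallel = R cos φ · Δλ (with Δλ in radians).
= 6371 × cos 24.2° × (8.2° × π/180) = 6371 × 0.9121 × 0.1431 ≈ 832 km.

832 km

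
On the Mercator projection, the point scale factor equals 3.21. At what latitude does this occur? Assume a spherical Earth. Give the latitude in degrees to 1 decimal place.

71.8°

Mercator scale is k = sec φ = 1/cos φ.
1/cos φ = 3.21  ⇒  cos φ = 0.3115  ⇒  φ = arccos(0.3115) ≈ 71.8°.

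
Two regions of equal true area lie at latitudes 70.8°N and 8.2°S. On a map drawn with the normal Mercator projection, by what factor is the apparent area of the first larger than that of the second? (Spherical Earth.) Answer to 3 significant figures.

9.06

On Mercator, area is exaggerated by sec²φ = 1/cos²φ.
At 70.8°: sec²(70.8°) = 1/0.3289² = 9.246.
At 8.2°: sec²(8.2°) = 1/0.9898² = 1.021.
Ratio = 9.246/1.021 = cos²(8.2°)/cos²(70.8°) ≈ 9.06.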